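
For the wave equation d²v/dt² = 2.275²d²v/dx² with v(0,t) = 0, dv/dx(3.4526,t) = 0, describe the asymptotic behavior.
v oscillates (no decay). Energy is conserved; the solution oscillates indefinitely as standing waves.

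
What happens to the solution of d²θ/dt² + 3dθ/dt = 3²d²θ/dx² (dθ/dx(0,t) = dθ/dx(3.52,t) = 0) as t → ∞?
θ → constant (steady state). Damping (γ=3) dissipates the nonconstant modes; with Neumann BCs the spatial average obeys M''+γM'=0 and tends to a finite limit.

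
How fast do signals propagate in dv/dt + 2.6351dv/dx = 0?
Speed = 2.6351. Information travels along x - 2.6351t = const (rightward).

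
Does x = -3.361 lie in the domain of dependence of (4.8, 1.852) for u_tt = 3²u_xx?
No. The domain of dependence is [-0.756, 10.356], and -3.361 is outside this interval.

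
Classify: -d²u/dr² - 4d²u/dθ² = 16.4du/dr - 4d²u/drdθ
Rewriting in standard form: -d²u/dr² + 4d²u/drdθ - 4d²u/dθ² - 16.4du/dr = 0. Parabolic (discriminant = 0).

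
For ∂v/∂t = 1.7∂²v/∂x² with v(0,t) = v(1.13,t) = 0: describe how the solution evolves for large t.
v → 0. Heat diffuses out through both boundaries.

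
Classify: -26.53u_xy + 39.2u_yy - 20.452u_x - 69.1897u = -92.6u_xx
Rewriting in standard form: 92.6u_xx - 26.53u_xy + 39.2u_yy - 20.452u_x - 69.1897u = 0. Elliptic (discriminant = -13815.8391).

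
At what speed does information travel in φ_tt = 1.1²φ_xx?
Speed = 1.1. Information travels along characteristics x = x₀ ± 1.1t.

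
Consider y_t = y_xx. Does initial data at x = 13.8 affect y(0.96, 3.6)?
Yes, for any finite x. The heat equation has infinite propagation speed, so all initial data affects all points at any t > 0.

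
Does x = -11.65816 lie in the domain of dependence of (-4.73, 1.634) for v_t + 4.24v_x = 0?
Yes. The characteristic through (-4.73, 1.634) passes through x = -11.65816.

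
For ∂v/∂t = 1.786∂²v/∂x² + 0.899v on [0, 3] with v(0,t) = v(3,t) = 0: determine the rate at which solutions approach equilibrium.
Eigenvalues: λₙ = 1.786n²π²/3² - 0.899.
First three modes:
  n=1: λ₁ = 1.786π²/3² - 0.899 ≈ 1.06
  n=2: λ₂ = 7.144π²/3² - 0.899 ≈ 6.935
  n=3: λ₃ = 16.074π²/3² - 0.899 ≈ 16.728
Since 1.786π²/3² ≈ 1.959 > 0.899, all λₙ > 0.
The n=1 mode decays slowest → dominates as t → ∞.
Asymptotic: v ~ c₁ sin(πx/3) e^{-λ₁t} with decay rate λ₁ ≈ 1.06.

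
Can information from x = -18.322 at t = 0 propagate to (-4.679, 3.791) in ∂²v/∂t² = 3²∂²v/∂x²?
No. The domain of dependence is [-16.052, 6.694], and -18.322 is outside this interval.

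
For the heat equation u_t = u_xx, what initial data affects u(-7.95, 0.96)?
The entire real line. The heat equation has infinite propagation speed: any initial disturbance instantly affects all points (though exponentially small far away).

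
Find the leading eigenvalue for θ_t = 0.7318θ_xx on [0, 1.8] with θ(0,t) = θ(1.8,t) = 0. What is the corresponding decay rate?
Eigenvalues: λₙ = 0.7318n²π²/1.8².
First three modes:
  n=1: λ₁ = 0.7318π²/1.8² ≈ 2.229
  n=2: λ₂ = 2.9272π²/1.8² ≈ 8.917 (4× faster decay)
  n=3: λ₃ = 6.5862π²/1.8² ≈ 20.063 (9× faster decay)
As t → ∞, higher modes decay exponentially faster. The n=1 mode dominates: θ ~ c₁ sin(πx/1.8) e^{-λ₁t}.
Decay rate: λ₁ = 0.7318π²/1.8² ≈ 2.229.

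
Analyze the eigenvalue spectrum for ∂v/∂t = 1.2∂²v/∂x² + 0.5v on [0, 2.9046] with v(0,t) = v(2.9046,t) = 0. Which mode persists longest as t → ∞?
Eigenvalues: λₙ = 1.2n²π²/2.9046² - 0.5.
First three modes:
  n=1: λ₁ = 1.2π²/2.9046² - 0.5 ≈ 0.904
  n=2: λ₂ = 4.8π²/2.9046² - 0.5 ≈ 5.115
  n=3: λ₃ = 10.8π²/2.9046² - 0.5 ≈ 12.134
Since 1.2π²/2.9046² ≈ 1.404 > 0.5, all λₙ > 0.
The n=1 mode decays slowest → dominates as t → ∞.
Asymptotic: v ~ c₁ sin(πx/2.9046) e^{-λ₁t} with decay rate λ₁ ≈ 0.904.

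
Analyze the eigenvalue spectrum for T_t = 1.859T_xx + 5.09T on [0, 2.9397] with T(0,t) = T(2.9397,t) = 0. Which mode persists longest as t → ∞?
Eigenvalues: λₙ = 1.859n²π²/2.9397² - 5.09.
First three modes:
  n=1: λ₁ = 1.859π²/2.9397² - 5.09 ≈ -2.967
  n=2: λ₂ = 7.436π²/2.9397² - 5.09 ≈ 3.402
  n=3: λ₃ = 16.731π²/2.9397² - 5.09 ≈ 14.018
Since 1.859π²/2.9397² ≈ 2.123 < 5.09, λ₁ < 0.
The n=1 mode grows fastest (−λₙ is largest for n=1) → dominates.
Asymptotic: T ~ c₁ sin(πx/2.9397) e^{2.967t} (exponential growth at rate −λ₁ ≈ 2.967).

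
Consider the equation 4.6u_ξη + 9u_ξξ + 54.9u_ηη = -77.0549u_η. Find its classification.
Rewriting in standard form: 9u_ξξ + 4.6u_ξη + 54.9u_ηη + 77.0549u_η = 0. Elliptic. (A = 9, B = 4.6, C = 54.9 gives B² - 4AC = -1955.24.)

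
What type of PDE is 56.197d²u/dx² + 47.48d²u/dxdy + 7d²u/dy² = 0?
With A = 56.197, B = 47.48, C = 7, the discriminant is 680.8344. This is a hyperbolic PDE.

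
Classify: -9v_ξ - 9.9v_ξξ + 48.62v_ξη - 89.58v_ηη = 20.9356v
Rewriting in standard form: -9.9v_ξξ + 48.62v_ξη - 89.58v_ηη - 9v_ξ - 20.9356v = 0. Elliptic (discriminant = -1183.4636).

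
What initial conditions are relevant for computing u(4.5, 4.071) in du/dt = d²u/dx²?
The entire real line. The heat equation has infinite propagation speed: any initial disturbance instantly affects all points (though exponentially small far away).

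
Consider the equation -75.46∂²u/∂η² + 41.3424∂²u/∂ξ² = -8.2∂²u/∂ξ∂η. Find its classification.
Rewriting in standard form: 41.3424∂²u/∂ξ² + 8.2∂²u/∂ξ∂η - 75.46∂²u/∂η² = 0. Hyperbolic. (A = 41.3424, B = 8.2, C = -75.46 gives B² - 4AC = 12546.030016.)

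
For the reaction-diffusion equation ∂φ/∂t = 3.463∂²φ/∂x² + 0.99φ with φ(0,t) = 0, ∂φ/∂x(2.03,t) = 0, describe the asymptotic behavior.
φ → 0. Diffusion dominates reaction (r=0.99 < κπ²/(4L²)≈2.07); solution decays.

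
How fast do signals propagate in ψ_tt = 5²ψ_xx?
Speed = 5. Information travels along characteristics x = x₀ ± 5t.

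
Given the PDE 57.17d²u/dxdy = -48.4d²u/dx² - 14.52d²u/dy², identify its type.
Rewriting in standard form: 48.4d²u/dx² + 57.17d²u/dxdy + 14.52d²u/dy² = 0. The second-order coefficients are A = 48.4, B = 57.17, C = 14.52. Since B² - 4AC = 457.3369 > 0, this is a hyperbolic PDE.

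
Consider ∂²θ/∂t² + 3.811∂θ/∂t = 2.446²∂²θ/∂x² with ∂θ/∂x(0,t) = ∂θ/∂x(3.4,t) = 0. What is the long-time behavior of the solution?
As t → ∞, θ → constant (steady state). Damping (γ=3.811) dissipates the nonconstant modes; with Neumann BCs the spatial average obeys M''+γM'=0 and tends to a finite limit.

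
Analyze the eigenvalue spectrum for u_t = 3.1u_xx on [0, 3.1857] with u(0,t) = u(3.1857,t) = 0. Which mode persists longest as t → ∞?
Eigenvalues: λₙ = 3.1n²π²/3.1857².
First three modes:
  n=1: λ₁ = 3.1π²/3.1857² ≈ 3.015
  n=2: λ₂ = 12.4π²/3.1857² ≈ 12.059 (4× faster decay)
  n=3: λ₃ = 27.9π²/3.1857² ≈ 27.133 (9× faster decay)
As t → ∞, higher modes decay exponentially faster. The n=1 mode dominates: u ~ c₁ sin(πx/3.1857) e^{-λ₁t}.
Decay rate: λ₁ = 3.1π²/3.1857² ≈ 3.015.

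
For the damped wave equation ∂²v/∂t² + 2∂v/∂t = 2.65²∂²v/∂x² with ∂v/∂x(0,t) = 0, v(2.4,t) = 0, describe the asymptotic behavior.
v → 0. Damping (γ=2) dissipates energy; oscillations decay exponentially.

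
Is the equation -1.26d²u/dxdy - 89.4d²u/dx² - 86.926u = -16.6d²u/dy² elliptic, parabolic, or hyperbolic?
Rewriting in standard form: -89.4d²u/dx² - 1.26d²u/dxdy + 16.6d²u/dy² - 86.926u = 0. Computing B² - 4AC with A = -89.4, B = -1.26, C = 16.6: discriminant = 5937.7476 (positive). Answer: hyperbolic.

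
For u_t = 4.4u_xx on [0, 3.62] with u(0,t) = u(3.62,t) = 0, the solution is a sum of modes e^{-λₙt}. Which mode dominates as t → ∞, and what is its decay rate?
Eigenvalues: λₙ = 4.4n²π²/3.62².
First three modes:
  n=1: λ₁ = 4.4π²/3.62² ≈ 3.314
  n=2: λ₂ = 17.6π²/3.62² ≈ 13.255 (4× faster decay)
  n=3: λ₃ = 39.6π²/3.62² ≈ 29.825 (9× faster decay)
As t → ∞, higher modes decay exponentially faster. The n=1 mode dominates: u ~ c₁ sin(πx/3.62) e^{-λ₁t}.
Decay rate: λ₁ = 4.4π²/3.62² ≈ 3.314.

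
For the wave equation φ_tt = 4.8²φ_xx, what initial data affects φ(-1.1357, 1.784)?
Domain of dependence: [-9.6989, 7.4275]. Signals travel at speed 4.8, so data within |x - -1.1357| ≤ 4.8·1.784 = 8.5632 can reach the point.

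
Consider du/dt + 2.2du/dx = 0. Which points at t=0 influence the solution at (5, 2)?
A single point: x = 0.6. The characteristic through (5, 2) is x - 2.2t = const, so x = 5 - 2.2·2 = 0.6.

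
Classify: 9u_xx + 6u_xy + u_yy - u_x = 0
Parabolic (discriminant = 0).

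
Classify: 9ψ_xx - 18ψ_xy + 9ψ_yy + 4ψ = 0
Parabolic (discriminant = 0).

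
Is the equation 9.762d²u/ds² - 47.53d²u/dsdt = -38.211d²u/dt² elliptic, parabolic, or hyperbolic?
Rewriting in standard form: 9.762d²u/ds² - 47.53d²u/dsdt + 38.211d²u/dt² = 0. Computing B² - 4AC with A = 9.762, B = -47.53, C = 38.211: discriminant = 767.037772 (positive). Answer: hyperbolic.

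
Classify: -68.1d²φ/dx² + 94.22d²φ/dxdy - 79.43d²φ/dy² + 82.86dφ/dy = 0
Elliptic (discriminant = -12759.3236).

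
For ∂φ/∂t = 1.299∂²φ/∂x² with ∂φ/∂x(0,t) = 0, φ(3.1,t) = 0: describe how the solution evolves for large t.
φ → 0. Heat escapes through the Dirichlet boundary.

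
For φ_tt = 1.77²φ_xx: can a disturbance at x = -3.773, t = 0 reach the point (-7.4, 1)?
No. The domain of dependence is [-9.17, -5.63], and -3.773 is outside this interval.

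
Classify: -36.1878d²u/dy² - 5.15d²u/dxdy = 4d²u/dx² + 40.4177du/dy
Rewriting in standard form: -4d²u/dx² - 5.15d²u/dxdy - 36.1878d²u/dy² - 40.4177du/dy = 0. Elliptic (discriminant = -552.4823).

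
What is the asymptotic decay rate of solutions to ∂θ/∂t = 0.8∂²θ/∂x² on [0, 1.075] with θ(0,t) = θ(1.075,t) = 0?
Eigenvalues: λₙ = 0.8n²π²/1.075².
First three modes:
  n=1: λ₁ = 0.8π²/1.075² ≈ 6.832
  n=2: λ₂ = 3.2π²/1.075² ≈ 27.33 (4× faster decay)
  n=3: λ₃ = 7.2π²/1.075² ≈ 61.492 (9× faster decay)
As t → ∞, higher modes decay exponentially faster. The n=1 mode dominates: θ ~ c₁ sin(πx/1.075) e^{-λ₁t}.
Decay rate: λ₁ = 0.8π²/1.075² ≈ 6.832.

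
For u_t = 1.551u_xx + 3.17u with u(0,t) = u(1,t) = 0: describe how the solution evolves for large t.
u → 0. Diffusion dominates reaction (r=3.17 < κπ²/L²≈15.31); solution decays.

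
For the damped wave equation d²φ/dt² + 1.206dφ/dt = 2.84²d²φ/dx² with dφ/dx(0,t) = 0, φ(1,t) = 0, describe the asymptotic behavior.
φ → 0. Damping (γ=1.206) dissipates energy; oscillations decay exponentially.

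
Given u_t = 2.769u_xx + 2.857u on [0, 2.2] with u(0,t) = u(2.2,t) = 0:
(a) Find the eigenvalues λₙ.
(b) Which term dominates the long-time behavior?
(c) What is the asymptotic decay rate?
Eigenvalues: λₙ = 2.769n²π²/2.2² - 2.857.
First three modes:
  n=1: λ₁ = 2.769π²/2.2² - 2.857 ≈ 2.789
  n=2: λ₂ = 11.076π²/2.2² - 2.857 ≈ 19.729
  n=3: λ₃ = 24.921π²/2.2² - 2.857 ≈ 47.961
Since 2.769π²/2.2² ≈ 5.646 > 2.857, all λₙ > 0.
The n=1 mode decays slowest → dominates as t → ∞.
Asymptotic: u ~ c₁ sin(πx/2.2) e^{-λ₁t} with decay rate λ₁ ≈ 2.789.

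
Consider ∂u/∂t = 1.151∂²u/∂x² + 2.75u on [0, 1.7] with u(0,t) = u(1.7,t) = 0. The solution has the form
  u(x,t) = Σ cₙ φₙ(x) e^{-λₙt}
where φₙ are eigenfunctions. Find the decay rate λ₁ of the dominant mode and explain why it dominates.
Eigenvalues: λₙ = 1.151n²π²/1.7² - 2.75.
First three modes:
  n=1: λ₁ = 1.151π²/1.7² - 2.75 ≈ 1.181
  n=2: λ₂ = 4.604π²/1.7² - 2.75 ≈ 12.973
  n=3: λ₃ = 10.359π²/1.7² - 2.75 ≈ 32.627
Since 1.151π²/1.7² ≈ 3.931 > 2.75, all λₙ > 0.
The n=1 mode decays slowest → dominates as t → ∞.
Asymptotic: u ~ c₁ sin(πx/1.7) e^{-λ₁t} with decay rate λ₁ ≈ 1.181.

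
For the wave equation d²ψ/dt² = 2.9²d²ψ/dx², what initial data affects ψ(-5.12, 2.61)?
Domain of dependence: [-12.689, 2.449]. Signals travel at speed 2.9, so data within |x - -5.12| ≤ 2.9·2.61 = 7.569 can reach the point.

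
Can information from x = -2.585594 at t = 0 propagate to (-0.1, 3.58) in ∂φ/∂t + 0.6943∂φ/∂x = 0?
Yes. The characteristic through (-0.1, 3.58) passes through x = -2.585594.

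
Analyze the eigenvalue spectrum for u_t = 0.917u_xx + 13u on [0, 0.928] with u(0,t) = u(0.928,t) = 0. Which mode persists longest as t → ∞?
Eigenvalues: λₙ = 0.917n²π²/0.928² - 13.
First three modes:
  n=1: λ₁ = 0.917π²/0.928² - 13 ≈ -2.491
  n=2: λ₂ = 3.668π²/0.928² - 13 ≈ 29.037
  n=3: λ₃ = 8.253π²/0.928² - 13 ≈ 81.584
Since 0.917π²/0.928² ≈ 10.509 < 13, λ₁ < 0.
The n=1 mode grows fastest (−λₙ is largest for n=1) → dominates.
Asymptotic: u ~ c₁ sin(πx/0.928) e^{2.491t} (exponential growth at rate −λ₁ ≈ 2.491).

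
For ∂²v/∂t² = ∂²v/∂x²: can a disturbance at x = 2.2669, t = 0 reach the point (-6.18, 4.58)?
No. The domain of dependence is [-10.76, -1.6], and 2.2669 is outside this interval.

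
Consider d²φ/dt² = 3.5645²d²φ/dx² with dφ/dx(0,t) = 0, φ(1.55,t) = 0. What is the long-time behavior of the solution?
As t → ∞, φ oscillates (no decay). Energy is conserved; the solution oscillates indefinitely as standing waves.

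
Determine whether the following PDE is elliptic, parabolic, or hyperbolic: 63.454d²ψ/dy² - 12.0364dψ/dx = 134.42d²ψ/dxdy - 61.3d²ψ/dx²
Rewriting in standard form: 61.3d²ψ/dx² - 134.42d²ψ/dxdy + 63.454d²ψ/dy² - 12.0364dψ/dx = 0. Coefficients: A = 61.3, B = -134.42, C = 63.454. B² - 4AC = 2509.8156, which is positive, so the equation is hyperbolic.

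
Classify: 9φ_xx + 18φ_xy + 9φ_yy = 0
Parabolic (discriminant = 0).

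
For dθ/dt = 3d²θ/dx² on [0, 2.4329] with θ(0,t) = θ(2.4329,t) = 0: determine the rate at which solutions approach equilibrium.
Eigenvalues: λₙ = 3n²π²/2.4329².
First three modes:
  n=1: λ₁ = 3π²/2.4329² ≈ 5.002
  n=2: λ₂ = 12π²/2.4329² ≈ 20.009 (4× faster decay)
  n=3: λ₃ = 27π²/2.4329² ≈ 45.021 (9× faster decay)
As t → ∞, higher modes decay exponentially faster. The n=1 mode dominates: θ ~ c₁ sin(πx/2.4329) e^{-λ₁t}.
Decay rate: λ₁ = 3π²/2.4329² ≈ 5.002.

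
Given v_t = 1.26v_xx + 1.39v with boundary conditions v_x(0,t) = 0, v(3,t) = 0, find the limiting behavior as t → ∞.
v grows unboundedly. Reaction dominates diffusion (r=1.39 > κπ²/(4L²)≈0.35); solution grows exponentially.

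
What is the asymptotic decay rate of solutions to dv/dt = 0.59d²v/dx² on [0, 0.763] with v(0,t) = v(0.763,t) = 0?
Eigenvalues: λₙ = 0.59n²π²/0.763².
First three modes:
  n=1: λ₁ = 0.59π²/0.763² ≈ 10.002
  n=2: λ₂ = 2.36π²/0.763² ≈ 40.009 (4× faster decay)
  n=3: λ₃ = 5.31π²/0.763² ≈ 90.021 (9× faster decay)
As t → ∞, higher modes decay exponentially faster. The n=1 mode dominates: v ~ c₁ sin(πx/0.763) e^{-λ₁t}.
Decay rate: λ₁ = 0.59π²/0.763² ≈ 10.002.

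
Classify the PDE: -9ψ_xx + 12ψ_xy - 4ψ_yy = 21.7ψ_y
Rewriting in standard form: -9ψ_xx + 12ψ_xy - 4ψ_yy - 21.7ψ_y = 0. A = -9, B = 12, C = -4. Discriminant B² - 4AC = 0. Since 0 = 0, parabolic.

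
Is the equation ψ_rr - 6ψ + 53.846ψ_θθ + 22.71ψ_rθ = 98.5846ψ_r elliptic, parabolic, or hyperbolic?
Rewriting in standard form: ψ_rr + 22.71ψ_rθ + 53.846ψ_θθ - 98.5846ψ_r - 6ψ = 0. Computing B² - 4AC with A = 1, B = 22.71, C = 53.846: discriminant = 300.3601 (positive). Answer: hyperbolic.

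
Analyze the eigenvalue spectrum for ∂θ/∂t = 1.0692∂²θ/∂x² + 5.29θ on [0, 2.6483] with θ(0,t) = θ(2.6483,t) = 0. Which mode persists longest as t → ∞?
Eigenvalues: λₙ = 1.0692n²π²/2.6483² - 5.29.
First three modes:
  n=1: λ₁ = 1.0692π²/2.6483² - 5.29 ≈ -3.785
  n=2: λ₂ = 4.2768π²/2.6483² - 5.29 ≈ 0.728
  n=3: λ₃ = 9.6228π²/2.6483² - 5.29 ≈ 8.252
Since 1.0692π²/2.6483² ≈ 1.505 < 5.29, λ₁ < 0.
The n=1 mode grows fastest (−λₙ is largest for n=1) → dominates.
Asymptotic: θ ~ c₁ sin(πx/2.6483) e^{3.785t} (exponential growth at rate −λ₁ ≈ 3.785).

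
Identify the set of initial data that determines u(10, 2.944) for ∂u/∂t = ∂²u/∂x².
The entire real line. The heat equation has infinite propagation speed: any initial disturbance instantly affects all points (though exponentially small far away).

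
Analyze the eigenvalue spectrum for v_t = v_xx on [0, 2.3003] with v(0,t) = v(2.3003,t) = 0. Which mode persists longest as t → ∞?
Eigenvalues: λₙ = n²π²/2.3003².
First three modes:
  n=1: λ₁ = π²/2.3003² ≈ 1.865
  n=2: λ₂ = 4π²/2.3003² ≈ 7.461 (4× faster decay)
  n=3: λ₃ = 9π²/2.3003² ≈ 16.787 (9× faster decay)
As t → ∞, higher modes decay exponentially faster. The n=1 mode dominates: v ~ c₁ sin(πx/2.3003) e^{-λ₁t}.
Decay rate: λ₁ = π²/2.3003² ≈ 1.865.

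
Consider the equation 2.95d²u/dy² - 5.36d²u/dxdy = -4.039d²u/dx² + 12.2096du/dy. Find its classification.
Rewriting in standard form: 4.039d²u/dx² - 5.36d²u/dxdy + 2.95d²u/dy² - 12.2096du/dy = 0. Elliptic. (A = 4.039, B = -5.36, C = 2.95 gives B² - 4AC = -18.9306.)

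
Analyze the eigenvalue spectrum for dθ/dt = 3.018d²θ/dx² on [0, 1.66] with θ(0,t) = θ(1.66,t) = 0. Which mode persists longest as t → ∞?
Eigenvalues: λₙ = 3.018n²π²/1.66².
First three modes:
  n=1: λ₁ = 3.018π²/1.66² ≈ 10.809
  n=2: λ₂ = 12.072π²/1.66² ≈ 43.238 (4× faster decay)
  n=3: λ₃ = 27.162π²/1.66² ≈ 97.285 (9× faster decay)
As t → ∞, higher modes decay exponentially faster. The n=1 mode dominates: θ ~ c₁ sin(πx/1.66) e^{-λ₁t}.
Decay rate: λ₁ = 3.018π²/1.66² ≈ 10.809.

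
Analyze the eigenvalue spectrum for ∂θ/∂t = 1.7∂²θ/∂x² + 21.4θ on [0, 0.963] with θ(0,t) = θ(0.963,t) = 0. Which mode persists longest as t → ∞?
Eigenvalues: λₙ = 1.7n²π²/0.963² - 21.4.
First three modes:
  n=1: λ₁ = 1.7π²/0.963² - 21.4 ≈ -3.308
  n=2: λ₂ = 6.8π²/0.963² - 21.4 ≈ 50.97
  n=3: λ₃ = 15.3π²/0.963² - 21.4 ≈ 141.432
Since 1.7π²/0.963² ≈ 18.092 < 21.4, λ₁ < 0.
The n=1 mode grows fastest (−λₙ is largest for n=1) → dominates.
Asymptotic: θ ~ c₁ sin(πx/0.963) e^{3.308t} (exponential growth at rate −λ₁ ≈ 3.308).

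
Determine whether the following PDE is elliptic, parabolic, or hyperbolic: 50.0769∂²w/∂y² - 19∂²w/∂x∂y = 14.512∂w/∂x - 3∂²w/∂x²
Rewriting in standard form: 3∂²w/∂x² - 19∂²w/∂x∂y + 50.0769∂²w/∂y² - 14.512∂w/∂x = 0. Coefficients: A = 3, B = -19, C = 50.0769. B² - 4AC = -239.9228, which is negative, so the equation is elliptic.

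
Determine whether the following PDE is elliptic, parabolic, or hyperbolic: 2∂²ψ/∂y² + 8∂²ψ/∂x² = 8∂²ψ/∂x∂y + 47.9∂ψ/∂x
Rewriting in standard form: 8∂²ψ/∂x² - 8∂²ψ/∂x∂y + 2∂²ψ/∂y² - 47.9∂ψ/∂x = 0. Coefficients: A = 8, B = -8, C = 2. B² - 4AC = 0, which is zero, so the equation is parabolic.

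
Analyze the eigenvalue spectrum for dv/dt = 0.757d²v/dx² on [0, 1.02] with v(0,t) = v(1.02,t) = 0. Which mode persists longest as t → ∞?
Eigenvalues: λₙ = 0.757n²π²/1.02².
First three modes:
  n=1: λ₁ = 0.757π²/1.02² ≈ 7.181
  n=2: λ₂ = 3.028π²/1.02² ≈ 28.725 (4× faster decay)
  n=3: λ₃ = 6.813π²/1.02² ≈ 64.631 (9× faster decay)
As t → ∞, higher modes decay exponentially faster. The n=1 mode dominates: v ~ c₁ sin(πx/1.02) e^{-λ₁t}.
Decay rate: λ₁ = 0.757π²/1.02² ≈ 7.181.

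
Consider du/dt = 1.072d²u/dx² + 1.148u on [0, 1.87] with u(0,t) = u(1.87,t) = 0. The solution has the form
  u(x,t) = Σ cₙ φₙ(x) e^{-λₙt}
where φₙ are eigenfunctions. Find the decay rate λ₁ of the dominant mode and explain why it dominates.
Eigenvalues: λₙ = 1.072n²π²/1.87² - 1.148.
First three modes:
  n=1: λ₁ = 1.072π²/1.87² - 1.148 ≈ 1.878
  n=2: λ₂ = 4.288π²/1.87² - 1.148 ≈ 10.954
  n=3: λ₃ = 9.648π²/1.87² - 1.148 ≈ 26.082
Since 1.072π²/1.87² ≈ 3.026 > 1.148, all λₙ > 0.
The n=1 mode decays slowest → dominates as t → ∞.
Asymptotic: u ~ c₁ sin(πx/1.87) e^{-λ₁t} with decay rate λ₁ ≈ 1.878.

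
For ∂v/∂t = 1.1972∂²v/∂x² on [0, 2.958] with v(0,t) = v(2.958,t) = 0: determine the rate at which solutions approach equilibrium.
Eigenvalues: λₙ = 1.1972n²π²/2.958².
First three modes:
  n=1: λ₁ = 1.1972π²/2.958² ≈ 1.35
  n=2: λ₂ = 4.7888π²/2.958² ≈ 5.402 (4× faster decay)
  n=3: λ₃ = 10.7748π²/2.958² ≈ 12.154 (9× faster decay)
As t → ∞, higher modes decay exponentially faster. The n=1 mode dominates: v ~ c₁ sin(πx/2.958) e^{-λ₁t}.
Decay rate: λ₁ = 1.1972π²/2.958² ≈ 1.35.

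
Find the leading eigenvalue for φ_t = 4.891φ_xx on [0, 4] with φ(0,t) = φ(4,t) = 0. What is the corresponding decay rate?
Eigenvalues: λₙ = 4.891n²π²/4².
First three modes:
  n=1: λ₁ = 4.891π²/4² ≈ 3.017
  n=2: λ₂ = 19.564π²/4² ≈ 12.068 (4× faster decay)
  n=3: λ₃ = 44.019π²/4² ≈ 27.153 (9× faster decay)
As t → ∞, higher modes decay exponentially faster. The n=1 mode dominates: φ ~ c₁ sin(πx/4) e^{-λ₁t}.
Decay rate: λ₁ = 4.891π²/4² ≈ 3.017.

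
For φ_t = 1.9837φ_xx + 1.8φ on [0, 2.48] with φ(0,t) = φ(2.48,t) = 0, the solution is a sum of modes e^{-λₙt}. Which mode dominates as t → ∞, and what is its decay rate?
Eigenvalues: λₙ = 1.9837n²π²/2.48² - 1.8.
First three modes:
  n=1: λ₁ = 1.9837π²/2.48² - 1.8 ≈ 1.383
  n=2: λ₂ = 7.9348π²/2.48² - 1.8 ≈ 10.933
  n=3: λ₃ = 17.8533π²/2.48² - 1.8 ≈ 26.849
Since 1.9837π²/2.48² ≈ 3.183 > 1.8, all λₙ > 0.
The n=1 mode decays slowest → dominates as t → ∞.
Asymptotic: φ ~ c₁ sin(πx/2.48) e^{-λ₁t} with decay rate λ₁ ≈ 1.383.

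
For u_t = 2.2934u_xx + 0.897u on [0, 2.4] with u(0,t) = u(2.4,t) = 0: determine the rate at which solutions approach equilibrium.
Eigenvalues: λₙ = 2.2934n²π²/2.4² - 0.897.
First three modes:
  n=1: λ₁ = 2.2934π²/2.4² - 0.897 ≈ 3.033
  n=2: λ₂ = 9.1736π²/2.4² - 0.897 ≈ 14.822
  n=3: λ₃ = 20.6406π²/2.4² - 0.897 ≈ 34.47
Since 2.2934π²/2.4² ≈ 3.93 > 0.897, all λₙ > 0.
The n=1 mode decays slowest → dominates as t → ∞.
Asymptotic: u ~ c₁ sin(πx/2.4) e^{-λ₁t} with decay rate λ₁ ≈ 3.033.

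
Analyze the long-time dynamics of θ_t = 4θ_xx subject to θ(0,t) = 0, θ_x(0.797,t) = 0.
Long-time behavior: θ → 0. Heat escapes through the Dirichlet boundary.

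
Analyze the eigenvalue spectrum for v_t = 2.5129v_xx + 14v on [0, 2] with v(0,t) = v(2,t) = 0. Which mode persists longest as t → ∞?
Eigenvalues: λₙ = 2.5129n²π²/2² - 14.
First three modes:
  n=1: λ₁ = 2.5129π²/2² - 14 ≈ -7.8
  n=2: λ₂ = 10.0516π²/2² - 14 ≈ 10.801
  n=3: λ₃ = 22.6161π²/2² - 14 ≈ 41.803
Since 2.5129π²/2² ≈ 6.2 < 14, λ₁ < 0.
The n=1 mode grows fastest (−λₙ is largest for n=1) → dominates.
Asymptotic: v ~ c₁ sin(πx/2) e^{7.8t} (exponential growth at rate −λ₁ ≈ 7.8).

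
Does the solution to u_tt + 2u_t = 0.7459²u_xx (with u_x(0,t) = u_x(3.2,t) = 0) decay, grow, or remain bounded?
u → constant (steady state). Damping (γ=2) dissipates the nonconstant modes; with Neumann BCs the spatial average obeys M''+γM'=0 and tends to a finite limit.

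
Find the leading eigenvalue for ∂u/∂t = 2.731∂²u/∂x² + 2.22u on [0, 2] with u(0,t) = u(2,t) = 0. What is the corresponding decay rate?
Eigenvalues: λₙ = 2.731n²π²/2² - 2.22.
First three modes:
  n=1: λ₁ = 2.731π²/2² - 2.22 ≈ 4.518
  n=2: λ₂ = 10.924π²/2² - 2.22 ≈ 24.734
  n=3: λ₃ = 24.579π²/2² - 2.22 ≈ 58.426
Since 2.731π²/2² ≈ 6.738 > 2.22, all λₙ > 0.
The n=1 mode decays slowest → dominates as t → ∞.
Asymptotic: u ~ c₁ sin(πx/2) e^{-λ₁t} with decay rate λ₁ ≈ 4.518.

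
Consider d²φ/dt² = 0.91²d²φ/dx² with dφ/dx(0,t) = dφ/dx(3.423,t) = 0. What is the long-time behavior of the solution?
As t → ∞, φ oscillates about a mean that drifts linearly in t (generically unbounded; no decay). There is no damping, so the nonconstant modes persist as standing waves (energy conserved, no decay). But with Neumann conditions at both ends the constant mode has eigenvalue 0: the spatial mean M(t) of φ satisfies M'' = 0, so M(t) = M(0) + M'(0)·t. Unless the initial velocity has zero mean (∫φ_t(x,0)dx = 0), the solution grows linearly in t (unbounded, though not exponentially); if it does have zero mean, the solution stays bounded and simply oscillates.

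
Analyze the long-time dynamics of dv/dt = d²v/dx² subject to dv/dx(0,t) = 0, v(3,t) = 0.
Long-time behavior: v → 0. Heat escapes through the Dirichlet boundary.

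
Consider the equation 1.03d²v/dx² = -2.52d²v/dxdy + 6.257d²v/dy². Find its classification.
Rewriting in standard form: 1.03d²v/dx² + 2.52d²v/dxdy - 6.257d²v/dy² = 0. Hyperbolic. (A = 1.03, B = 2.52, C = -6.257 gives B² - 4AC = 32.12924.)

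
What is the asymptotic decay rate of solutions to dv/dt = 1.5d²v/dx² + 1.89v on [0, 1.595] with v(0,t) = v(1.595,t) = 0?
Eigenvalues: λₙ = 1.5n²π²/1.595² - 1.89.
First three modes:
  n=1: λ₁ = 1.5π²/1.595² - 1.89 ≈ 3.929
  n=2: λ₂ = 6π²/1.595² - 1.89 ≈ 21.387
  n=3: λ₃ = 13.5π²/1.595² - 1.89 ≈ 50.484
Since 1.5π²/1.595² ≈ 5.819 > 1.89, all λₙ > 0.
The n=1 mode decays slowest → dominates as t → ∞.
Asymptotic: v ~ c₁ sin(πx/1.595) e^{-λ₁t} with decay rate λ₁ ≈ 3.929.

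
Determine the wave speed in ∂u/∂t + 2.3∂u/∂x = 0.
Speed = 2.3. Information travels along x - 2.3t = const (rightward).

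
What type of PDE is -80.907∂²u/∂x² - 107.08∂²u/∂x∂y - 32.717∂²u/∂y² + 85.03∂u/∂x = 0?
With A = -80.907, B = -107.08, C = -32.717, the discriminant is 877.989124. This is a hyperbolic PDE.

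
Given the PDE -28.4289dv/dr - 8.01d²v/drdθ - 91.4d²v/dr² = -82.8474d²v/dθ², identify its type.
Rewriting in standard form: -91.4d²v/dr² - 8.01d²v/drdθ + 82.8474d²v/dθ² - 28.4289dv/dr = 0. The second-order coefficients are A = -91.4, B = -8.01, C = 82.8474. Since B² - 4AC = 30353.16954 > 0, this is a hyperbolic PDE.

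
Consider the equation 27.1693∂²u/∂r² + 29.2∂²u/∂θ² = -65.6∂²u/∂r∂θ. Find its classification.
Rewriting in standard form: 27.1693∂²u/∂r² + 65.6∂²u/∂r∂θ + 29.2∂²u/∂θ² = 0. Hyperbolic. (A = 27.1693, B = 65.6, C = 29.2 gives B² - 4AC = 1129.98576.)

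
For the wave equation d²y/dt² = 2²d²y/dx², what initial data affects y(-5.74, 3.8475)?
Domain of dependence: [-13.435, 1.955]. Signals travel at speed 2, so data within |x - -5.74| ≤ 2·3.8475 = 7.695 can reach the point.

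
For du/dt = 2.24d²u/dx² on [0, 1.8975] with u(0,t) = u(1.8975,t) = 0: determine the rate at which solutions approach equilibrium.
Eigenvalues: λₙ = 2.24n²π²/1.8975².
First three modes:
  n=1: λ₁ = 2.24π²/1.8975² ≈ 6.14
  n=2: λ₂ = 8.96π²/1.8975² ≈ 24.561 (4× faster decay)
  n=3: λ₃ = 20.16π²/1.8975² ≈ 55.262 (9× faster decay)
As t → ∞, higher modes decay exponentially faster. The n=1 mode dominates: u ~ c₁ sin(πx/1.8975) e^{-λ₁t}.
Decay rate: λ₁ = 2.24π²/1.8975² ≈ 6.14.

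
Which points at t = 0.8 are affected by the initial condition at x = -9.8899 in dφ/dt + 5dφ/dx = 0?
At x = -5.8899. The characteristic carries data from (-9.8899, 0) to (-5.8899, 0.8).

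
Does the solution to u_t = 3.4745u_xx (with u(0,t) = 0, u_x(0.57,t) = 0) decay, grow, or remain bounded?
u → 0. Heat escapes through the Dirichlet boundary.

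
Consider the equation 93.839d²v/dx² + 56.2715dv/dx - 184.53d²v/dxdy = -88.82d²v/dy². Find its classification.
Rewriting in standard form: 93.839d²v/dx² - 184.53d²v/dxdy + 88.82d²v/dy² + 56.2715dv/dx = 0. Hyperbolic. (A = 93.839, B = -184.53, C = 88.82 gives B² - 4AC = 712.20098.)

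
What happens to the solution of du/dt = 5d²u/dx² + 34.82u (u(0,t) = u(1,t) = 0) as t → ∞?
u → 0. Diffusion dominates reaction (r=34.82 < κπ²/L²≈49.35); solution decays.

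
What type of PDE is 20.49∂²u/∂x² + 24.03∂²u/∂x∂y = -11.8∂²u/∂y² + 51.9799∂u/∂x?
Rewriting in standard form: 20.49∂²u/∂x² + 24.03∂²u/∂x∂y + 11.8∂²u/∂y² - 51.9799∂u/∂x = 0. With A = 20.49, B = 24.03, C = 11.8, the discriminant is -389.6871. This is an elliptic PDE.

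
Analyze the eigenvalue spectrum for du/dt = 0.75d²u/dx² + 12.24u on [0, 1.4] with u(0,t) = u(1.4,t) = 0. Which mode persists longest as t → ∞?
Eigenvalues: λₙ = 0.75n²π²/1.4² - 12.24.
First three modes:
  n=1: λ₁ = 0.75π²/1.4² - 12.24 ≈ -8.463
  n=2: λ₂ = 3π²/1.4² - 12.24 ≈ 2.867
  n=3: λ₃ = 6.75π²/1.4² - 12.24 ≈ 21.75
Since 0.75π²/1.4² ≈ 3.777 < 12.24, λ₁ < 0.
The n=1 mode grows fastest (−λₙ is largest for n=1) → dominates.
Asymptotic: u ~ c₁ sin(πx/1.4) e^{8.463t} (exponential growth at rate −λ₁ ≈ 8.463).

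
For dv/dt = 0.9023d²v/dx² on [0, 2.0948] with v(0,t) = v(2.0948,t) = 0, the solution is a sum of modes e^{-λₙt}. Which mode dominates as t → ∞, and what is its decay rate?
Eigenvalues: λₙ = 0.9023n²π²/2.0948².
First three modes:
  n=1: λ₁ = 0.9023π²/2.0948² ≈ 2.029
  n=2: λ₂ = 3.6092π²/2.0948² ≈ 8.118 (4× faster decay)
  n=3: λ₃ = 8.1207π²/2.0948² ≈ 18.265 (9× faster decay)
As t → ∞, higher modes decay exponentially faster. The n=1 mode dominates: v ~ c₁ sin(πx/2.0948) e^{-λ₁t}.
Decay rate: λ₁ = 0.9023π²/2.0948² ≈ 2.029.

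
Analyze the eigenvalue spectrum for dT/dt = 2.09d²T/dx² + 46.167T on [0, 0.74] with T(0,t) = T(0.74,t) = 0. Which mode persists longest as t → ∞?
Eigenvalues: λₙ = 2.09n²π²/0.74² - 46.167.
First three modes:
  n=1: λ₁ = 2.09π²/0.74² - 46.167 ≈ -8.498
  n=2: λ₂ = 8.36π²/0.74² - 46.167 ≈ 104.508
  n=3: λ₃ = 18.81π²/0.74² - 46.167 ≈ 292.853
Since 2.09π²/0.74² ≈ 37.669 < 46.167, λ₁ < 0.
The n=1 mode grows fastest (−λₙ is largest for n=1) → dominates.
Asymptotic: T ~ c₁ sin(πx/0.74) e^{8.498t} (exponential growth at rate −λ₁ ≈ 8.498).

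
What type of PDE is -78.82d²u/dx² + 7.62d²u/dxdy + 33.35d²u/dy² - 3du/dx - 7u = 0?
With A = -78.82, B = 7.62, C = 33.35, the discriminant is 10572.6524. This is a hyperbolic PDE.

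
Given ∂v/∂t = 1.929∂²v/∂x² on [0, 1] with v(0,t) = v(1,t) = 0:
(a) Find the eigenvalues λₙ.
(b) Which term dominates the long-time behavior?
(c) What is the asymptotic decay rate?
Eigenvalues: λₙ = 1.929n²π².
First three modes:
  n=1: λ₁ = 1.929π² ≈ 19.038
  n=2: λ₂ = 7.716π² ≈ 76.154 (4× faster decay)
  n=3: λ₃ = 17.361π² ≈ 171.346 (9× faster decay)
As t → ∞, higher modes decay exponentially faster. The n=1 mode dominates: v ~ c₁ sin(πx) e^{-λ₁t}.
Decay rate: λ₁ = 1.929π² ≈ 19.038.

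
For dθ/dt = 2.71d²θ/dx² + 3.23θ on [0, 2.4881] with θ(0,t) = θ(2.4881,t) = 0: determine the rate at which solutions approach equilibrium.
Eigenvalues: λₙ = 2.71n²π²/2.4881² - 3.23.
First three modes:
  n=1: λ₁ = 2.71π²/2.4881² - 3.23 ≈ 1.09
  n=2: λ₂ = 10.84π²/2.4881² - 3.23 ≈ 14.052
  n=3: λ₃ = 24.39π²/2.4881² - 3.23 ≈ 35.654
Since 2.71π²/2.4881² ≈ 4.32 > 3.23, all λₙ > 0.
The n=1 mode decays slowest → dominates as t → ∞.
Asymptotic: θ ~ c₁ sin(πx/2.4881) e^{-λ₁t} with decay rate λ₁ ≈ 1.09.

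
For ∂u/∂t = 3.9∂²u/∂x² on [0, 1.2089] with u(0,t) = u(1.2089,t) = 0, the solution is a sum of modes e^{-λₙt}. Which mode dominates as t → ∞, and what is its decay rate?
Eigenvalues: λₙ = 3.9n²π²/1.2089².
First three modes:
  n=1: λ₁ = 3.9π²/1.2089² ≈ 26.338
  n=2: λ₂ = 15.6π²/1.2089² ≈ 105.352 (4× faster decay)
  n=3: λ₃ = 35.1π²/1.2089² ≈ 237.042 (9× faster decay)
As t → ∞, higher modes decay exponentially faster. The n=1 mode dominates: u ~ c₁ sin(πx/1.2089) e^{-λ₁t}.
Decay rate: λ₁ = 3.9π²/1.2089² ≈ 26.338.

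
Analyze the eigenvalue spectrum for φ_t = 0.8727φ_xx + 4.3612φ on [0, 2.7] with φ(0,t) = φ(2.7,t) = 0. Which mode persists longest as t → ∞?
Eigenvalues: λₙ = 0.8727n²π²/2.7² - 4.3612.
First three modes:
  n=1: λ₁ = 0.8727π²/2.7² - 4.3612 ≈ -3.18
  n=2: λ₂ = 3.4908π²/2.7² - 4.3612 ≈ 0.365
  n=3: λ₃ = 7.8543π²/2.7² - 4.3612 ≈ 6.272
Since 0.8727π²/2.7² ≈ 1.182 < 4.3612, λ₁ < 0.
The n=1 mode grows fastest (−λₙ is largest for n=1) → dominates.
Asymptotic: φ ~ c₁ sin(πx/2.7) e^{3.18t} (exponential growth at rate −λ₁ ≈ 3.18).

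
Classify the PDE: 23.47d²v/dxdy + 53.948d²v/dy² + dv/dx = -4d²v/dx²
Rewriting in standard form: 4d²v/dx² + 23.47d²v/dxdy + 53.948d²v/dy² + dv/dx = 0. A = 4, B = 23.47, C = 53.948. Discriminant B² - 4AC = -312.3271. Since -312.3271 < 0, elliptic.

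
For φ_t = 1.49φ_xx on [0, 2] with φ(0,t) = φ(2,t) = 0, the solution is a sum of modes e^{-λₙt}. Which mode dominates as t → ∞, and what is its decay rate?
Eigenvalues: λₙ = 1.49n²π²/2².
First three modes:
  n=1: λ₁ = 1.49π²/2² ≈ 3.676
  n=2: λ₂ = 5.96π²/2² ≈ 14.706 (4× faster decay)
  n=3: λ₃ = 13.41π²/2² ≈ 33.088 (9× faster decay)
As t → ∞, higher modes decay exponentially faster. The n=1 mode dominates: φ ~ c₁ sin(πx/2) e^{-λ₁t}.
Decay rate: λ₁ = 1.49π²/2² ≈ 3.676.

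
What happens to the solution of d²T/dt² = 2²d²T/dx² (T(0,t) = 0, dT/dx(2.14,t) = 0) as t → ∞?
T oscillates (no decay). Energy is conserved; the solution oscillates indefinitely as standing waves.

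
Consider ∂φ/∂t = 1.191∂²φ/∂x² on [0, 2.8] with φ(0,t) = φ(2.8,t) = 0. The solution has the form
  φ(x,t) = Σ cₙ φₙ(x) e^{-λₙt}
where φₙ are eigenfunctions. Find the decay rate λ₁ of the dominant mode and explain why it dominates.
Eigenvalues: λₙ = 1.191n²π²/2.8².
First three modes:
  n=1: λ₁ = 1.191π²/2.8² ≈ 1.499
  n=2: λ₂ = 4.764π²/2.8² ≈ 5.997 (4× faster decay)
  n=3: λ₃ = 10.719π²/2.8² ≈ 13.494 (9× faster decay)
As t → ∞, higher modes decay exponentially faster. The n=1 mode dominates: φ ~ c₁ sin(πx/2.8) e^{-λ₁t}.
Decay rate: λ₁ = 1.191π²/2.8² ≈ 1.499.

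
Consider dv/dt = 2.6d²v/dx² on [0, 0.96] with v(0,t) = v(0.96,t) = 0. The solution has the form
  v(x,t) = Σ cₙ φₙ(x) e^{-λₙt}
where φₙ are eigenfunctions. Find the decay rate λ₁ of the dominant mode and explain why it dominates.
Eigenvalues: λₙ = 2.6n²π²/0.96².
First three modes:
  n=1: λ₁ = 2.6π²/0.96² ≈ 27.844
  n=2: λ₂ = 10.4π²/0.96² ≈ 111.376 (4× faster decay)
  n=3: λ₃ = 23.4π²/0.96² ≈ 250.595 (9× faster decay)
As t → ∞, higher modes decay exponentially faster. The n=1 mode dominates: v ~ c₁ sin(πx/0.96) e^{-λ₁t}.
Decay rate: λ₁ = 2.6π²/0.96² ≈ 27.844.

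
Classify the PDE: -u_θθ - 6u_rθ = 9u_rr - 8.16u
Rewriting in standard form: -9u_rr - 6u_rθ - u_θθ + 8.16u = 0. A = -9, B = -6, C = -1. Discriminant B² - 4AC = 0. Since 0 = 0, parabolic.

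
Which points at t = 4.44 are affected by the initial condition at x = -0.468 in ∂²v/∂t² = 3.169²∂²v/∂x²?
Domain of influence: [-14.53836, 13.60236]. Data at x = -0.468 spreads outward at speed 3.169.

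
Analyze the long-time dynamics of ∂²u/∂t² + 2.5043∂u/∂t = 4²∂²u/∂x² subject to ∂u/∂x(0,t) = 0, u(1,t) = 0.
Long-time behavior: u → 0. Damping (γ=2.5043) dissipates energy; oscillations decay exponentially.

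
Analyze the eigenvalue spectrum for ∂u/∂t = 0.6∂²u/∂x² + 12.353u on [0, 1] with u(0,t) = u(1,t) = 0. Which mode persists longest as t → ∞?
Eigenvalues: λₙ = 0.6n²π²/1² - 12.353.
First three modes:
  n=1: λ₁ = 0.6π² - 12.353 ≈ -6.431
  n=2: λ₂ = 2.4π² - 12.353 ≈ 11.334
  n=3: λ₃ = 5.4π² - 12.353 ≈ 40.943
Since 0.6π² ≈ 5.922 < 12.353, λ₁ < 0.
The n=1 mode grows fastest (−λₙ is largest for n=1) → dominates.
Asymptotic: u ~ c₁ sin(πx/1) e^{6.431t} (exponential growth at rate −λ₁ ≈ 6.431).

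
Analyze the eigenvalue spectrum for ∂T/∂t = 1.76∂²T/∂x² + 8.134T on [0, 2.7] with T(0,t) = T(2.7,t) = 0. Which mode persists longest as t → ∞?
Eigenvalues: λₙ = 1.76n²π²/2.7² - 8.134.
First three modes:
  n=1: λ₁ = 1.76π²/2.7² - 8.134 ≈ -5.751
  n=2: λ₂ = 7.04π²/2.7² - 8.134 ≈ 1.397
  n=3: λ₃ = 15.84π²/2.7² - 8.134 ≈ 13.311
Since 1.76π²/2.7² ≈ 2.383 < 8.134, λ₁ < 0.
The n=1 mode grows fastest (−λₙ is largest for n=1) → dominates.
Asymptotic: T ~ c₁ sin(πx/2.7) e^{5.751t} (exponential growth at rate −λ₁ ≈ 5.751).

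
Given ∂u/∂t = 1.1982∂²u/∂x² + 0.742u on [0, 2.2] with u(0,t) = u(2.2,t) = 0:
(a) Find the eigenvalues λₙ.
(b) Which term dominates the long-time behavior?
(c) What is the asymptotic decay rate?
Eigenvalues: λₙ = 1.1982n²π²/2.2² - 0.742.
First three modes:
  n=1: λ₁ = 1.1982π²/2.2² - 0.742 ≈ 1.701
  n=2: λ₂ = 4.7928π²/2.2² - 0.742 ≈ 9.031
  n=3: λ₃ = 10.7838π²/2.2² - 0.742 ≈ 21.248
Since 1.1982π²/2.2² ≈ 2.443 > 0.742, all λₙ > 0.
The n=1 mode decays slowest → dominates as t → ∞.
Asymptotic: u ~ c₁ sin(πx/2.2) e^{-λ₁t} with decay rate λ₁ ≈ 1.701.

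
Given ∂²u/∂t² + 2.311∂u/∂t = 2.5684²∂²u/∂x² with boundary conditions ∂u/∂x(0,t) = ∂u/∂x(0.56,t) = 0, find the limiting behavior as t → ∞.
u → constant (steady state). Damping (γ=2.311) dissipates the nonconstant modes; with Neumann BCs the spatial average obeys M''+γM'=0 and tends to a finite limit.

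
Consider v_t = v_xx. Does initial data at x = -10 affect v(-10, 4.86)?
Yes, for any finite x. The heat equation has infinite propagation speed, so all initial data affects all points at any t > 0.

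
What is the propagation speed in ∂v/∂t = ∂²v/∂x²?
Infinite. The heat equation is parabolic, not hyperbolic, so disturbances propagate instantly.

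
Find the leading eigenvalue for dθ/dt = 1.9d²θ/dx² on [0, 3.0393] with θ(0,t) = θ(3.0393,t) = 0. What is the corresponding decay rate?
Eigenvalues: λₙ = 1.9n²π²/3.0393².
First three modes:
  n=1: λ₁ = 1.9π²/3.0393² ≈ 2.03
  n=2: λ₂ = 7.6π²/3.0393² ≈ 8.12 (4× faster decay)
  n=3: λ₃ = 17.1π²/3.0393² ≈ 18.27 (9× faster decay)
As t → ∞, higher modes decay exponentially faster. The n=1 mode dominates: θ ~ c₁ sin(πx/3.0393) e^{-λ₁t}.
Decay rate: λ₁ = 1.9π²/3.0393² ≈ 2.03.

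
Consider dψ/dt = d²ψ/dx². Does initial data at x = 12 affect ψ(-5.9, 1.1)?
Yes, for any finite x. The heat equation has infinite propagation speed, so all initial data affects all points at any t > 0.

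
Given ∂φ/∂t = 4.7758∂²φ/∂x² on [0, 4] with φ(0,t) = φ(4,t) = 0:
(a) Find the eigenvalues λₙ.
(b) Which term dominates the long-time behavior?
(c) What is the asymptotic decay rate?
Eigenvalues: λₙ = 4.7758n²π²/4².
First three modes:
  n=1: λ₁ = 4.7758π²/4² ≈ 2.946
  n=2: λ₂ = 19.1032π²/4² ≈ 11.784 (4× faster decay)
  n=3: λ₃ = 42.9822π²/4² ≈ 26.514 (9× faster decay)
As t → ∞, higher modes decay exponentially faster. The n=1 mode dominates: φ ~ c₁ sin(πx/4) e^{-λ₁t}.
Decay rate: λ₁ = 4.7758π²/4² ≈ 2.946.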